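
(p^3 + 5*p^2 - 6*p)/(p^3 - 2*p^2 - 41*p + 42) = p/(p - 7)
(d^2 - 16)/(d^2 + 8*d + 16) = (d - 4)/(d + 4)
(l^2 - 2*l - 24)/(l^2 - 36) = (l + 4)/(l + 6)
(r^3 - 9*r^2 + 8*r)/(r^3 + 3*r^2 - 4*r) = (r - 8)/(r + 4)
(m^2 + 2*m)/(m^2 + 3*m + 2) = m/(m + 1)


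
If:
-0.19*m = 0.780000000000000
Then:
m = -4.11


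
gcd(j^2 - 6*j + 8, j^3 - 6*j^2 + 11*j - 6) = j - 2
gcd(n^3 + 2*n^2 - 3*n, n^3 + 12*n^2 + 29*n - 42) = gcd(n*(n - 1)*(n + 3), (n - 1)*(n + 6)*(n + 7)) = n - 1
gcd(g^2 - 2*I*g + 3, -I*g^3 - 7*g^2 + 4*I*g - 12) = g + I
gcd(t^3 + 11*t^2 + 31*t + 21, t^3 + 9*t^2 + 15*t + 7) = t^2 + 8*t + 7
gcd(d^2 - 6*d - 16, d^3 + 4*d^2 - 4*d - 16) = d + 2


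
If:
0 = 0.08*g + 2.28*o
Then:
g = -28.5*o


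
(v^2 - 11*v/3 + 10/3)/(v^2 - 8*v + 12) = (v - 5/3)/(v - 6)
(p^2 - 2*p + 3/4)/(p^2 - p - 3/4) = (2*p - 1)/(2*p + 1)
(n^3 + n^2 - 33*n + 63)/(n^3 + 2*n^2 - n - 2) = (n^3 + n^2 - 33*n + 63)/(n^3 + 2*n^2 - n - 2)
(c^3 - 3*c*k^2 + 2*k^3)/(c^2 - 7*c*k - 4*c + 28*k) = (c^3 - 3*c*k^2 + 2*k^3)/(c^2 - 7*c*k - 4*c + 28*k)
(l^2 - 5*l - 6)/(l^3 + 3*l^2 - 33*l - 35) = (l - 6)/(l^2 + 2*l - 35)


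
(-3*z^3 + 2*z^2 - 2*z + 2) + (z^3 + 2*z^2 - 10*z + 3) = -2*z^3 + 4*z^2 - 12*z + 5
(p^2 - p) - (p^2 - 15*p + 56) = 14*p - 56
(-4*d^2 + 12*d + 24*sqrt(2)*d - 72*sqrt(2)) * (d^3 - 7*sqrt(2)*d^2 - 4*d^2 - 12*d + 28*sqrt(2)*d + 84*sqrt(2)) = -4*d^5 + 28*d^4 + 52*sqrt(2)*d^4 - 364*sqrt(2)*d^3 - 336*d^3 + 2208*d^2 + 1872*sqrt(2)*d - 12096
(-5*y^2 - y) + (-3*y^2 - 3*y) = -8*y^2 - 4*y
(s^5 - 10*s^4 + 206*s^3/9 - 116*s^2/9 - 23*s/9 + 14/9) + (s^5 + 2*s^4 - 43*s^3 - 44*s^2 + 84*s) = 2*s^5 - 8*s^4 - 181*s^3/9 - 512*s^2/9 + 733*s/9 + 14/9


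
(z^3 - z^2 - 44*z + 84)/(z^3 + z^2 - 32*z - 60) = (z^2 + 5*z - 14)/(z^2 + 7*z + 10)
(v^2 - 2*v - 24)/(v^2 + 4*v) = (v - 6)/v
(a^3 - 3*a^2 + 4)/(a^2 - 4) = (a^2 - a - 2)/(a + 2)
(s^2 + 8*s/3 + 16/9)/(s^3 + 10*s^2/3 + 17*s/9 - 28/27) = 3*(3*s + 4)/(9*s^2 + 18*s - 7)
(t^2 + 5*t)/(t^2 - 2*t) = (t + 5)/(t - 2)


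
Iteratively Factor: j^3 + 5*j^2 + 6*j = (j + 3)*(j^2 + 2*j) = (j + 2)*(j + 3)*(j)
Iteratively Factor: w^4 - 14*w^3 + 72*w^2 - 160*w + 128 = (w - 2)*(w^3 - 12*w^2 + 48*w - 64) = (w - 4)*(w - 2)*(w^2 - 8*w + 16) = (w - 4)^2*(w - 2)*(w - 4)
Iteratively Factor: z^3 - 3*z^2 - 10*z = (z - 5)*(z^2 + 2*z) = (z - 5)*(z + 2)*(z)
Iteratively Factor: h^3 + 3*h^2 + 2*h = (h + 1)*(h^2 + 2*h) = (h + 1)*(h + 2)*(h)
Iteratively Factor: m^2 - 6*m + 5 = (m - 5)*(m - 1)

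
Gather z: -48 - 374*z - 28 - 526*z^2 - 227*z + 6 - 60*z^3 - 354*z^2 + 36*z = -60*z^3 - 880*z^2 - 565*z - 70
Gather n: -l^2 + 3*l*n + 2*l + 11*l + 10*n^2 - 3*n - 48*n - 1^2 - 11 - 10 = -l^2 + 13*l + 10*n^2 + n*(3*l - 51) - 22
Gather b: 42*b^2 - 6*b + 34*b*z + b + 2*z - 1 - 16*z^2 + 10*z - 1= 42*b^2 + b*(34*z - 5) - 16*z^2 + 12*z - 2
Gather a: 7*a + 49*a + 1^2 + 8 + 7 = 56*a + 16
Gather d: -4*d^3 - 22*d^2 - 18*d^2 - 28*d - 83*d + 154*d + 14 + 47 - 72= -4*d^3 - 40*d^2 + 43*d - 11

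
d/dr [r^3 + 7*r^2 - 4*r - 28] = 3*r^2 + 14*r - 4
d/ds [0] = 0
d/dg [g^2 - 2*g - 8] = 2*g - 2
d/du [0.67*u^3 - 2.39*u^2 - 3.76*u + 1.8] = 2.01*u^2 - 4.78*u - 3.76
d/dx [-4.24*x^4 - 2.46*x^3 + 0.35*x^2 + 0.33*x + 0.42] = -16.96*x^3 - 7.38*x^2 + 0.7*x + 0.33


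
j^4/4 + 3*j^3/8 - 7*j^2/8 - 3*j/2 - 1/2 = (j/4 + 1/4)*(j - 2)*(j + 1/2)*(j + 2)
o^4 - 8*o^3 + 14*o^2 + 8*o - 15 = (o - 5)*(o - 3)*(o - 1)*(o + 1)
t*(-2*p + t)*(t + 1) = -2*p*t^2 - 2*p*t + t^3 + t^2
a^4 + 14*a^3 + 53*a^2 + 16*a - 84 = (a - 1)*(a + 2)*(a + 6)*(a + 7)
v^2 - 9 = (v - 3)*(v + 3)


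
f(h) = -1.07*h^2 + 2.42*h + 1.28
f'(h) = 2.42 - 2.14*h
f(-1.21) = -3.21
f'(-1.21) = 5.01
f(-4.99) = -37.44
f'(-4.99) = 13.10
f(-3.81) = -23.47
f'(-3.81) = 10.57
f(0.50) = 2.22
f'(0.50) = 1.35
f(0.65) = 2.40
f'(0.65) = 1.03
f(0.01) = 1.30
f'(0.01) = 2.40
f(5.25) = -15.51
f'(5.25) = -8.82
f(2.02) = 1.80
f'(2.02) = -1.90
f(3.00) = -1.09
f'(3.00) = -4.00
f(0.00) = 1.28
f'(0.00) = 2.42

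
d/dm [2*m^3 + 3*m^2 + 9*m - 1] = 6*m^2 + 6*m + 9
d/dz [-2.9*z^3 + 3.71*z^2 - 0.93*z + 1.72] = -8.7*z^2 + 7.42*z - 0.93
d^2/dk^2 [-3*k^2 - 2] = -6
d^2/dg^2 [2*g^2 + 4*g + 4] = 4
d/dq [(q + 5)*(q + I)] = 2*q + 5 + I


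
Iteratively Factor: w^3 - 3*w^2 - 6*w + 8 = (w - 1)*(w^2 - 2*w - 8) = (w - 4)*(w - 1)*(w + 2)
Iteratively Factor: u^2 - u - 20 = (u + 4)*(u - 5)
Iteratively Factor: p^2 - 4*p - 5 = (p - 5)*(p + 1)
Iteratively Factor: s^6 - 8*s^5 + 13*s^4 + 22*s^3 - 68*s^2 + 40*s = (s - 2)*(s^5 - 6*s^4 + s^3 + 24*s^2 - 20*s) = s*(s - 2)*(s^4 - 6*s^3 + s^2 + 24*s - 20) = s*(s - 2)^2*(s^3 - 4*s^2 - 7*s + 10) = s*(s - 5)*(s - 2)^2*(s^2 + s - 2) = s*(s - 5)*(s - 2)^2*(s + 2)*(s - 1)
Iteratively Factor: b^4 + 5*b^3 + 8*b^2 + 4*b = (b)*(b^3 + 5*b^2 + 8*b + 4) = b*(b + 2)*(b^2 + 3*b + 2) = b*(b + 1)*(b + 2)*(b + 2)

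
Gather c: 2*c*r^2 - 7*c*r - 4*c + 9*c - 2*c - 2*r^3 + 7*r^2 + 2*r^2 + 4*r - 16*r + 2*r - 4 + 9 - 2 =c*(2*r^2 - 7*r + 3) - 2*r^3 + 9*r^2 - 10*r + 3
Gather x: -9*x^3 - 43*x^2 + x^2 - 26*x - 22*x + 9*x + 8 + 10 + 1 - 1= -9*x^3 - 42*x^2 - 39*x + 18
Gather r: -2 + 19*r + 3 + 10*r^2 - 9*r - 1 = 10*r^2 + 10*r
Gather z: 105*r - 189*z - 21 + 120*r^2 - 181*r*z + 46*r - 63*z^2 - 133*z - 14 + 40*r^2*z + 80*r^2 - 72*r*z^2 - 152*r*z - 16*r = 200*r^2 + 135*r + z^2*(-72*r - 63) + z*(40*r^2 - 333*r - 322) - 35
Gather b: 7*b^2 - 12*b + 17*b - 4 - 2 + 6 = 7*b^2 + 5*b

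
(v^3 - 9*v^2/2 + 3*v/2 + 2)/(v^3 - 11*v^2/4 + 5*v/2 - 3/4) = 2*(2*v^2 - 7*v - 4)/(4*v^2 - 7*v + 3)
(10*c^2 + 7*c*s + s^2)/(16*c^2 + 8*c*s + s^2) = (10*c^2 + 7*c*s + s^2)/(16*c^2 + 8*c*s + s^2)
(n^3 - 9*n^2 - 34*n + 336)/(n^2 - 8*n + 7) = (n^2 - 2*n - 48)/(n - 1)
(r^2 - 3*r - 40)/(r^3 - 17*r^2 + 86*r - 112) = (r + 5)/(r^2 - 9*r + 14)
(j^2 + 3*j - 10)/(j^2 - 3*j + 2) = (j + 5)/(j - 1)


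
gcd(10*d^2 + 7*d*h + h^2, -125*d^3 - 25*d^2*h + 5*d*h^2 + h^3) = 5*d + h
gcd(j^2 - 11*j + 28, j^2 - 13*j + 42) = j - 7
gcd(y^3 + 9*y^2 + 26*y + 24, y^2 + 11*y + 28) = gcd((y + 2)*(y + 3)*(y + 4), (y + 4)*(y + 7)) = y + 4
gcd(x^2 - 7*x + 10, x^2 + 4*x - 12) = x - 2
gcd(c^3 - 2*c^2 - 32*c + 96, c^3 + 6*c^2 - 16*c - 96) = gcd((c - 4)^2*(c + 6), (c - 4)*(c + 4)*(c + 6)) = c^2 + 2*c - 24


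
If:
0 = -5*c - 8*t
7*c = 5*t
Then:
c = 0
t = 0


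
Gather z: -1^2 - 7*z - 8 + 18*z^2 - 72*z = 18*z^2 - 79*z - 9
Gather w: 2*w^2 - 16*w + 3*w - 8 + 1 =2*w^2 - 13*w - 7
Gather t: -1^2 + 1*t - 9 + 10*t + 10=11*t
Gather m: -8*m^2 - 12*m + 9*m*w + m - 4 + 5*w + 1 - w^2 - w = -8*m^2 + m*(9*w - 11) - w^2 + 4*w - 3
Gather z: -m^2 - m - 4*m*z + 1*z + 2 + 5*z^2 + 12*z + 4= -m^2 - m + 5*z^2 + z*(13 - 4*m) + 6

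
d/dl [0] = 0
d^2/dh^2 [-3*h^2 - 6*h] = -6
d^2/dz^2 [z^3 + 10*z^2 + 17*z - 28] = 6*z + 20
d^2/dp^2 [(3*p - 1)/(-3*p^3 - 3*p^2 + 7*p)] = 2*(-81*p^5 - 27*p^4 - 18*p^3 - 36*p^2 - 63*p + 49)/(p^3*(27*p^6 + 81*p^5 - 108*p^4 - 351*p^3 + 252*p^2 + 441*p - 343))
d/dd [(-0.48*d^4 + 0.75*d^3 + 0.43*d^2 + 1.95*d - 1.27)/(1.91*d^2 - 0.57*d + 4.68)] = (-1.8336*d^5 + 2.2533*d^4 - 9.8406*d^3 + 6.5604*d^2 + 8.8762*d + 8.4021)/(3.6481*d^4 - 2.1774*d^3 + 18.2025*d^2 - 5.3352*d + 21.9024)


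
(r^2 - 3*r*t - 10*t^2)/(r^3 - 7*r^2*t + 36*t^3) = (r - 5*t)/(r^2 - 9*r*t + 18*t^2)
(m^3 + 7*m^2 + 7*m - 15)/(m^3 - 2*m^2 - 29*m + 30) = (m + 3)/(m - 6)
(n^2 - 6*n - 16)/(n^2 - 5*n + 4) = (n^2 - 6*n - 16)/(n^2 - 5*n + 4)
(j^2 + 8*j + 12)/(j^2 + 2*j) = (j + 6)/j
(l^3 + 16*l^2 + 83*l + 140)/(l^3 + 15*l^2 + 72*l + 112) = (l + 5)/(l + 4)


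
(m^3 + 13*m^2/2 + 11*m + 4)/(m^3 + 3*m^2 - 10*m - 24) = (m + 1/2)/(m - 3)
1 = 1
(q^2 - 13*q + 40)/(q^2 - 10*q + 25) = (q - 8)/(q - 5)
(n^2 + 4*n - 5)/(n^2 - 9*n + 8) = (n + 5)/(n - 8)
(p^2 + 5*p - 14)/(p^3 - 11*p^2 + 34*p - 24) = (p^2 + 5*p - 14)/(p^3 - 11*p^2 + 34*p - 24)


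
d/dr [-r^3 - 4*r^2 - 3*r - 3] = -3*r^2 - 8*r - 3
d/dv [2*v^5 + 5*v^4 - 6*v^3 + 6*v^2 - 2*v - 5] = 10*v^4 + 20*v^3 - 18*v^2 + 12*v - 2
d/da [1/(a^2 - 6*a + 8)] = 2*(3 - a)/(a^2 - 6*a + 8)^2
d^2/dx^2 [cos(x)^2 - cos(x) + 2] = cos(x) - 2*cos(2*x)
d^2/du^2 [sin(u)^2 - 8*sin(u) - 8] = 8*sin(u) + 2*cos(2*u)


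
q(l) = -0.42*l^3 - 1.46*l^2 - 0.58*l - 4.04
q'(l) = -1.26*l^2 - 2.92*l - 0.58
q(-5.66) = 28.63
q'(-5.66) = -24.42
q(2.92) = -28.64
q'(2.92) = -19.85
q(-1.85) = -5.30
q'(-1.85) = 0.51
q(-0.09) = -4.00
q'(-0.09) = -0.33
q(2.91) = -28.44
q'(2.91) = -19.75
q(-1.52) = -5.06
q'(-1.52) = 0.95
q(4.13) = -60.93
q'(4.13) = -34.13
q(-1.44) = -4.98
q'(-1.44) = 1.01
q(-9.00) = 189.10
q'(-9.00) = -76.36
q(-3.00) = -4.10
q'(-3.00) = -3.16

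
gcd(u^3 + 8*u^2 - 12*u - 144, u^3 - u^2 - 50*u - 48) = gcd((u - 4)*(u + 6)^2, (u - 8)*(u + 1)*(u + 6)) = u + 6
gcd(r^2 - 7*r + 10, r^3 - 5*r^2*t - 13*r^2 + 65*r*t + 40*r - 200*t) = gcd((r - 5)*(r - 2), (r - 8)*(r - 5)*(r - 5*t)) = r - 5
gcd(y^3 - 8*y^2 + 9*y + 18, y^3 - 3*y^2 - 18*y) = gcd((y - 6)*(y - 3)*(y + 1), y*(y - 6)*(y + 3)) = y - 6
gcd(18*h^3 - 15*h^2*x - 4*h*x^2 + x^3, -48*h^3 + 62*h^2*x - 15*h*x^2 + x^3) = 6*h^2 - 7*h*x + x^2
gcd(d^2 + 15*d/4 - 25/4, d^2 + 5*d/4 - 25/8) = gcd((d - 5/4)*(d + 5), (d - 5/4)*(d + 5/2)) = d - 5/4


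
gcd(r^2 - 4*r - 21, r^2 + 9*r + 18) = r + 3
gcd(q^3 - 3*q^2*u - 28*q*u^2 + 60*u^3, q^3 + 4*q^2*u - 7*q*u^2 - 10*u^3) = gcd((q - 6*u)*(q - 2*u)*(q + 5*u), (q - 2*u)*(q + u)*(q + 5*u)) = q^2 + 3*q*u - 10*u^2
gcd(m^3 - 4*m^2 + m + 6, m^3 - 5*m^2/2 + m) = m - 2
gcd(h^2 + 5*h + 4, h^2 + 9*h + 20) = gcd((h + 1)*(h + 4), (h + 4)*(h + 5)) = h + 4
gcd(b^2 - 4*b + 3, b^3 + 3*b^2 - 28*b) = 1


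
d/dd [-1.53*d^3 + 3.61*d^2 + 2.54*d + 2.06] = -4.59*d^2 + 7.22*d + 2.54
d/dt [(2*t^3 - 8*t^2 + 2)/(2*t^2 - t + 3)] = 2*(2*t^4 - 2*t^3 + 13*t^2 - 28*t + 1)/(4*t^4 - 4*t^3 + 13*t^2 - 6*t + 9)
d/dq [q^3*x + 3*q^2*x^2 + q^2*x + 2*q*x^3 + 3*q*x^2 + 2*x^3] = x*(3*q^2 + 6*q*x + 2*q + 2*x^2 + 3*x)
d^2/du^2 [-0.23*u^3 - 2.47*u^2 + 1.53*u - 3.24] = -1.38*u - 4.94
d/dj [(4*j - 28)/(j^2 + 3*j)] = 4*(-j^2 + 14*j + 21)/(j^2*(j^2 + 6*j + 9))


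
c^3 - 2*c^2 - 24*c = c*(c - 6)*(c + 4)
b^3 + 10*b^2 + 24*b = b*(b + 4)*(b + 6)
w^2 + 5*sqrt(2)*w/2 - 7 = (w - sqrt(2))*(w + 7*sqrt(2)/2)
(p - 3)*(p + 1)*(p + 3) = p^3 + p^2 - 9*p - 9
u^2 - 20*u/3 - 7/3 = (u - 7)*(u + 1/3)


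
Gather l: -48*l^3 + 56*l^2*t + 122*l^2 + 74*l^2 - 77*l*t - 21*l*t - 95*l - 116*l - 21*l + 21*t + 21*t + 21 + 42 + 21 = -48*l^3 + l^2*(56*t + 196) + l*(-98*t - 232) + 42*t + 84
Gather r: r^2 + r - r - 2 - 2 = r^2 - 4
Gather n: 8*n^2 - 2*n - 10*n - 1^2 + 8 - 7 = 8*n^2 - 12*n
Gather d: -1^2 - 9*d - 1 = -9*d - 2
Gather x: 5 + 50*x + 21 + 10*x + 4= 60*x + 30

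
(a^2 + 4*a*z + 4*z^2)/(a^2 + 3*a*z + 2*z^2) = (a + 2*z)/(a + z)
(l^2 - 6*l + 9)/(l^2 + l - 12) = (l - 3)/(l + 4)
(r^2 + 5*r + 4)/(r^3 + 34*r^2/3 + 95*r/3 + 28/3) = 3*(r + 1)/(3*r^2 + 22*r + 7)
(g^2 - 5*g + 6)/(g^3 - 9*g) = (g - 2)/(g*(g + 3))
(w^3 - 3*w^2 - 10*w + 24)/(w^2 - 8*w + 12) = (w^2 - w - 12)/(w - 6)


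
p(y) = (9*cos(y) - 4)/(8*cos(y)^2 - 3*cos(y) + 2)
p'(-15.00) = -0.69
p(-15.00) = -1.22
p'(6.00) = 0.01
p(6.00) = 0.71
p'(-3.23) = 0.07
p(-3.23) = -1.00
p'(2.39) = 0.76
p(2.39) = -1.25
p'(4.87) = 4.73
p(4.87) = -1.50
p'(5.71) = 0.18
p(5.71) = 0.69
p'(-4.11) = 1.12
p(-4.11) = -1.45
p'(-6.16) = 0.00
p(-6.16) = 0.71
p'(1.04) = -2.68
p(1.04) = 0.22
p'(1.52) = -2.59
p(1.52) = -1.90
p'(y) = (16*sin(y)*cos(y) - 3*sin(y))*(9*cos(y) - 4)/(8*cos(y)^2 - 3*cos(y) + 2)^2 - 9*sin(y)/(8*cos(y)^2 - 3*cos(y) + 2)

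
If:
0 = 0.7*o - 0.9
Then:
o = 1.29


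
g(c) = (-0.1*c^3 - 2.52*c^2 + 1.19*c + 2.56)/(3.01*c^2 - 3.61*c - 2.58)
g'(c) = (3.61 - 6.02*c)*(-0.1*c^3 - 2.52*c^2 + 1.19*c + 2.56)/(3.01*c^2 - 3.61*c - 2.58)^2 + (-0.3*c^2 - 5.04*c + 1.19)/(3.01*c^2 - 3.61*c - 2.58) = (-0.301*c^4 + 0.722*c^3 + 6.2893*c^2 - 2.408*c + 6.1714)/(9.0601*c^4 - 21.7322*c^3 - 2.4995*c^2 + 18.6276*c + 6.6564)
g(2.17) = -2.06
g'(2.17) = 2.21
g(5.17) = -1.22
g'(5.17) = 0.01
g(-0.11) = -1.12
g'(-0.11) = 1.41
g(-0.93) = -0.19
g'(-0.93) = 1.14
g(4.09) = -1.26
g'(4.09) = 0.06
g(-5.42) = -0.59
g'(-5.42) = -0.02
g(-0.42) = -3.05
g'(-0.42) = 28.99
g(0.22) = -0.84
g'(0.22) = 0.57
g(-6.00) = -0.58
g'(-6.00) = -0.02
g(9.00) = -1.26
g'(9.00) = -0.02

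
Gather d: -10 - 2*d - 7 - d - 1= -3*d - 18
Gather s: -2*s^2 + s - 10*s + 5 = -2*s^2 - 9*s + 5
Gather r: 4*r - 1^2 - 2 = 4*r - 3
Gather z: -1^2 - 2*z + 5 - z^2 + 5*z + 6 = -z^2 + 3*z + 10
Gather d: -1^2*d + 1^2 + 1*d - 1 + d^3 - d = d^3 - d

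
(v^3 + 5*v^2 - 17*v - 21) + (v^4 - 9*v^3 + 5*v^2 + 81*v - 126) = v^4 - 8*v^3 + 10*v^2 + 64*v - 147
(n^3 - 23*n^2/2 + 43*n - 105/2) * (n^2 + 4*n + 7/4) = n^5 - 15*n^4/2 - 5*n^3/4 + 795*n^2/8 - 539*n/4 - 735/8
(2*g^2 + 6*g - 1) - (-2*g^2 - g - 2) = 4*g^2 + 7*g + 1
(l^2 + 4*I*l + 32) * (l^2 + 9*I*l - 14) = l^4 + 13*I*l^3 - 18*l^2 + 232*I*l - 448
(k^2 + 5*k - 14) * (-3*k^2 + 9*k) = -3*k^4 - 6*k^3 + 87*k^2 - 126*k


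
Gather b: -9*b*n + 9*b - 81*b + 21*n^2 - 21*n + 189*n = b*(-9*n - 72) + 21*n^2 + 168*n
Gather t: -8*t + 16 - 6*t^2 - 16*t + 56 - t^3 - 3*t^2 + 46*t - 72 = -t^3 - 9*t^2 + 22*t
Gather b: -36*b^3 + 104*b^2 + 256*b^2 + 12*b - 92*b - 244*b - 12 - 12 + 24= -36*b^3 + 360*b^2 - 324*b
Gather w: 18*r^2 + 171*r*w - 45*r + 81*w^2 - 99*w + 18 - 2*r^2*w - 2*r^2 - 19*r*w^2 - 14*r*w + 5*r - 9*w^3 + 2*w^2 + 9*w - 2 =16*r^2 - 40*r - 9*w^3 + w^2*(83 - 19*r) + w*(-2*r^2 + 157*r - 90) + 16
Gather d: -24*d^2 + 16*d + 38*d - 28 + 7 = -24*d^2 + 54*d - 21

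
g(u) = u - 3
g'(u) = 1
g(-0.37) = -3.37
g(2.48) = -0.52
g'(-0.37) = 1.00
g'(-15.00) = 1.00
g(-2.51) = -5.51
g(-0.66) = -3.66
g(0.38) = -2.62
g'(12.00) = 1.00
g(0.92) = -2.08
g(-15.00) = -18.00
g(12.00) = 9.00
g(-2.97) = -5.97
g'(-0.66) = 1.00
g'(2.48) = 1.00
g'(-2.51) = 1.00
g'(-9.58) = 1.00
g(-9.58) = -12.58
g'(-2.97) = 1.00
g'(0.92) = 1.00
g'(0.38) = 1.00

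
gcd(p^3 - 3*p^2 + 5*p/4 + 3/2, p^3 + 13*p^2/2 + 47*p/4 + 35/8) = p + 1/2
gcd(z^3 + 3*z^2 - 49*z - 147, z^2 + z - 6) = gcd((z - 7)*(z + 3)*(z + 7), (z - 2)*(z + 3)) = z + 3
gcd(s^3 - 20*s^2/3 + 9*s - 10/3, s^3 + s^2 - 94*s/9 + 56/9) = s - 2/3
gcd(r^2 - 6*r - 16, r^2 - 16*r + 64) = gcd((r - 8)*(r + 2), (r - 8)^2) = r - 8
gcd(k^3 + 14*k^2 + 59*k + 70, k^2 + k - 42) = k + 7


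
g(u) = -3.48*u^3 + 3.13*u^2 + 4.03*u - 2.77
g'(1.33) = -6.11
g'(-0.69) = -5.26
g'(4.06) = -142.64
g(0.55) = -0.19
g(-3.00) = 107.27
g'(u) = -10.44*u^2 + 6.26*u + 4.03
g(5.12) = -367.16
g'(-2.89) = -101.26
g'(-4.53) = -238.57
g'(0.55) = 4.31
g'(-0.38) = 0.14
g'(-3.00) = -108.71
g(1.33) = -0.06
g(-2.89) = 95.72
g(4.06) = -167.71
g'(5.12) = -237.60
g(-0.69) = -2.92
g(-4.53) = 366.70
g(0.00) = -2.77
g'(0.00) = 4.03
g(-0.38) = -3.66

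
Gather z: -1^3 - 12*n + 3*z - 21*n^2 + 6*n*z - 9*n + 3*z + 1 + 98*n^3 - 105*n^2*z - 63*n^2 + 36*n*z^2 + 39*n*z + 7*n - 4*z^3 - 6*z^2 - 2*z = 98*n^3 - 84*n^2 - 14*n - 4*z^3 + z^2*(36*n - 6) + z*(-105*n^2 + 45*n + 4)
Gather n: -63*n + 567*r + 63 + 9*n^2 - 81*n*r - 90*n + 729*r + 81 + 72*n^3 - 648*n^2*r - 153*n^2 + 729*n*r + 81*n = 72*n^3 + n^2*(-648*r - 144) + n*(648*r - 72) + 1296*r + 144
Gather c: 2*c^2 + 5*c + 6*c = 2*c^2 + 11*c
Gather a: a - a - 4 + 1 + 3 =0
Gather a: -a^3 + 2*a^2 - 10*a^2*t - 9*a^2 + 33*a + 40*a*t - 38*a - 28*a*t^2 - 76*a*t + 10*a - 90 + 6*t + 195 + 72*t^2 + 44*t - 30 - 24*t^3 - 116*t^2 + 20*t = -a^3 + a^2*(-10*t - 7) + a*(-28*t^2 - 36*t + 5) - 24*t^3 - 44*t^2 + 70*t + 75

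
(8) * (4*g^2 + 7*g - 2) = 32*g^2 + 56*g - 16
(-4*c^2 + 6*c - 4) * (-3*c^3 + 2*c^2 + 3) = 12*c^5 - 26*c^4 + 24*c^3 - 20*c^2 + 18*c - 12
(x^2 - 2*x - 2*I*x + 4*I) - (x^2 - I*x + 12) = -2*x - I*x - 12 + 4*I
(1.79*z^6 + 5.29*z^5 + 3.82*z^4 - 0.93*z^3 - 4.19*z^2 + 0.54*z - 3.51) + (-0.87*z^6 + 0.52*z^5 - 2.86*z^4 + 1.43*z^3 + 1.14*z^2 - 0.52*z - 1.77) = 0.92*z^6 + 5.81*z^5 + 0.96*z^4 + 0.5*z^3 - 3.05*z^2 + 0.02*z - 5.28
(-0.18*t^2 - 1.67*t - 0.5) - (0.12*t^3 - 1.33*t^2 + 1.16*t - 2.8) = -0.12*t^3 + 1.15*t^2 - 2.83*t + 2.3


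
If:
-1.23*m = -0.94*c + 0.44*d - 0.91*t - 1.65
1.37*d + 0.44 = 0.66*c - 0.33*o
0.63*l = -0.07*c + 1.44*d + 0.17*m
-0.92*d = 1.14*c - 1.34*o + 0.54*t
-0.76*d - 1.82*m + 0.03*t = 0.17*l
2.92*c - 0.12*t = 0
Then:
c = -0.07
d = -0.15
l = -0.31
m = 0.06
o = -0.86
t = -1.73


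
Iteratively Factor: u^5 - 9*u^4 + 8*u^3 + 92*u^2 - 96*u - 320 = (u + 2)*(u^4 - 11*u^3 + 30*u^2 + 32*u - 160) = (u - 4)*(u + 2)*(u^3 - 7*u^2 + 2*u + 40) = (u - 4)^2*(u + 2)*(u^2 - 3*u - 10) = (u - 5)*(u - 4)^2*(u + 2)*(u + 2)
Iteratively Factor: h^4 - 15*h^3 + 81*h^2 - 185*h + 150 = (h - 5)*(h^3 - 10*h^2 + 31*h - 30) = (h - 5)^2*(h^2 - 5*h + 6) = (h - 5)^2*(h - 2)*(h - 3)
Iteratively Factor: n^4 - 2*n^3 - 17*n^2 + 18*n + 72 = (n + 2)*(n^3 - 4*n^2 - 9*n + 36) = (n - 3)*(n + 2)*(n^2 - n - 12) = (n - 3)*(n + 2)*(n + 3)*(n - 4)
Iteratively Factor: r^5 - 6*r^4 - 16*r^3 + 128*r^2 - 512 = (r - 4)*(r^4 - 2*r^3 - 24*r^2 + 32*r + 128) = (r - 4)*(r + 2)*(r^3 - 4*r^2 - 16*r + 64) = (r - 4)*(r + 2)*(r + 4)*(r^2 - 8*r + 16) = (r - 4)^2*(r + 2)*(r + 4)*(r - 4)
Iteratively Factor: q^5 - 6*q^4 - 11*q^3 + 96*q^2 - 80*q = (q - 5)*(q^4 - q^3 - 16*q^2 + 16*q) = (q - 5)*(q + 4)*(q^3 - 5*q^2 + 4*q) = (q - 5)*(q - 1)*(q + 4)*(q^2 - 4*q) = q*(q - 5)*(q - 1)*(q + 4)*(q - 4)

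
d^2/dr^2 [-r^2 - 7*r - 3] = -2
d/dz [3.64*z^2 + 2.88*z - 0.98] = 7.28*z + 2.88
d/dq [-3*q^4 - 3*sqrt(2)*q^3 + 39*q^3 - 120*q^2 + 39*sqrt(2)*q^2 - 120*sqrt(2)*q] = -12*q^3 - 9*sqrt(2)*q^2 + 117*q^2 - 240*q + 78*sqrt(2)*q - 120*sqrt(2)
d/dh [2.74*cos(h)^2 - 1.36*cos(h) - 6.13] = (1.36 - 5.48*cos(h))*sin(h)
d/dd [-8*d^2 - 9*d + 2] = -16*d - 9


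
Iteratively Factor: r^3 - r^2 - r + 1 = (r + 1)*(r^2 - 2*r + 1) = (r - 1)*(r + 1)*(r - 1)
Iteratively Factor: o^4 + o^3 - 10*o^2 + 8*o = (o - 2)*(o^3 + 3*o^2 - 4*o) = (o - 2)*(o - 1)*(o^2 + 4*o) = o*(o - 2)*(o - 1)*(o + 4)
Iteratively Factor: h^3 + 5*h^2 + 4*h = (h + 1)*(h^2 + 4*h) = (h + 1)*(h + 4)*(h)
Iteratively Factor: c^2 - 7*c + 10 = (c - 5)*(c - 2)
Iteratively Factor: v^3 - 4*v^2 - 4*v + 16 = (v - 4)*(v^2 - 4) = (v - 4)*(v - 2)*(v + 2)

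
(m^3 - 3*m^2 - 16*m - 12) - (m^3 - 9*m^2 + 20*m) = 6*m^2 - 36*m - 12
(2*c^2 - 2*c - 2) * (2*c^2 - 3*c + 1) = 4*c^4 - 10*c^3 + 4*c^2 + 4*c - 2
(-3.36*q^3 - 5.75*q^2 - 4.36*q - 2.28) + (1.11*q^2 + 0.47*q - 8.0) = -3.36*q^3 - 4.64*q^2 - 3.89*q - 10.28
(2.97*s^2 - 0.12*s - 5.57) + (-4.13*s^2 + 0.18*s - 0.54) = -1.16*s^2 + 0.06*s - 6.11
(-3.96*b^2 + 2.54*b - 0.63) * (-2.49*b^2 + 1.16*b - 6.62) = 9.8604*b^4 - 10.9182*b^3 + 30.7303*b^2 - 17.5456*b + 4.1706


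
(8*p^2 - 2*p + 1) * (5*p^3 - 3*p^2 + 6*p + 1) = 40*p^5 - 34*p^4 + 59*p^3 - 7*p^2 + 4*p + 1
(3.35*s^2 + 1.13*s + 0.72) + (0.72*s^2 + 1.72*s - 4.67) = 4.07*s^2 + 2.85*s - 3.95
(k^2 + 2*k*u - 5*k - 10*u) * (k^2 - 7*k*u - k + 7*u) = k^4 - 5*k^3*u - 6*k^3 - 14*k^2*u^2 + 30*k^2*u + 5*k^2 + 84*k*u^2 - 25*k*u - 70*u^2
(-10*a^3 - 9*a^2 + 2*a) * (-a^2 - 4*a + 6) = 10*a^5 + 49*a^4 - 26*a^3 - 62*a^2 + 12*a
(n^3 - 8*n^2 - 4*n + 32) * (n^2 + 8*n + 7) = n^5 - 61*n^3 - 56*n^2 + 228*n + 224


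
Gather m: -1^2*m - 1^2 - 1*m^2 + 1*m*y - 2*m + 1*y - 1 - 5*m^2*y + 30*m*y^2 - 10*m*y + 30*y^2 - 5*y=m^2*(-5*y - 1) + m*(30*y^2 - 9*y - 3) + 30*y^2 - 4*y - 2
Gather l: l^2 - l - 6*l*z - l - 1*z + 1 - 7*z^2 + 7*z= l^2 + l*(-6*z - 2) - 7*z^2 + 6*z + 1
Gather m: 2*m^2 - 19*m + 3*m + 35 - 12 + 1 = 2*m^2 - 16*m + 24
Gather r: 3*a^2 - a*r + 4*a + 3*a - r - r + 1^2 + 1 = 3*a^2 + 7*a + r*(-a - 2) + 2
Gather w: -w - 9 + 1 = -w - 8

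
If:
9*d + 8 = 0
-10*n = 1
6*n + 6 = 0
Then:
No Solution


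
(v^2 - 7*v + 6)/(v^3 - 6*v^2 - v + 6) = 1/(v + 1)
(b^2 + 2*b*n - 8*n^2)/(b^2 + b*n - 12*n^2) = (b - 2*n)/(b - 3*n)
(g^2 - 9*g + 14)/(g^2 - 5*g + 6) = (g - 7)/(g - 3)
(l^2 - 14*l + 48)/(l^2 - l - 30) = (l - 8)/(l + 5)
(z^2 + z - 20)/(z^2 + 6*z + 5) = (z - 4)/(z + 1)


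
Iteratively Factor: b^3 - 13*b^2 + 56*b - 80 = (b - 4)*(b^2 - 9*b + 20) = (b - 4)^2*(b - 5)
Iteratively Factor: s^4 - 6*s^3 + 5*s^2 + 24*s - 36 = (s - 2)*(s^3 - 4*s^2 - 3*s + 18) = (s - 2)*(s + 2)*(s^2 - 6*s + 9) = (s - 3)*(s - 2)*(s + 2)*(s - 3)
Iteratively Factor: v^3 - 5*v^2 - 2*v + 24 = (v + 2)*(v^2 - 7*v + 12) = (v - 3)*(v + 2)*(v - 4)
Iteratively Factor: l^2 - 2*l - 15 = (l + 3)*(l - 5)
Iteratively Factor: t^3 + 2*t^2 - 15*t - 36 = (t + 3)*(t^2 - t - 12) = (t + 3)^2*(t - 4)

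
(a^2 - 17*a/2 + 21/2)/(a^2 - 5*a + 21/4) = 2*(a - 7)/(2*a - 7)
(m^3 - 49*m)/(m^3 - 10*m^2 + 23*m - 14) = m*(m + 7)/(m^2 - 3*m + 2)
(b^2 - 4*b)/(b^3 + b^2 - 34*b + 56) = b/(b^2 + 5*b - 14)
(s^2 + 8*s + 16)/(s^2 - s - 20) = (s + 4)/(s - 5)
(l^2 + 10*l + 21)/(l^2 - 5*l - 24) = (l + 7)/(l - 8)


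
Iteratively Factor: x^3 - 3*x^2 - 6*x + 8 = (x + 2)*(x^2 - 5*x + 4) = (x - 1)*(x + 2)*(x - 4)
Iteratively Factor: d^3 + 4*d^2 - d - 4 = (d + 4)*(d^2 - 1) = (d + 1)*(d + 4)*(d - 1)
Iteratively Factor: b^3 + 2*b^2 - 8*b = (b + 4)*(b^2 - 2*b) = b*(b + 4)*(b - 2)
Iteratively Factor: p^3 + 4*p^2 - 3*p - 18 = (p + 3)*(p^2 + p - 6) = (p - 2)*(p + 3)*(p + 3)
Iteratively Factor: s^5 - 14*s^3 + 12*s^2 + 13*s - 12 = (s - 1)*(s^4 + s^3 - 13*s^2 - s + 12) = (s - 1)*(s + 4)*(s^3 - 3*s^2 - s + 3) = (s - 1)*(s + 1)*(s + 4)*(s^2 - 4*s + 3) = (s - 3)*(s - 1)*(s + 1)*(s + 4)*(s - 1)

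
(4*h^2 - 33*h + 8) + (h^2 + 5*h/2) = 5*h^2 - 61*h/2 + 8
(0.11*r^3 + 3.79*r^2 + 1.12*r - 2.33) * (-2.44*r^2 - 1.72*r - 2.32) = -0.2684*r^5 - 9.4368*r^4 - 9.5068*r^3 - 5.034*r^2 + 1.4092*r + 5.4056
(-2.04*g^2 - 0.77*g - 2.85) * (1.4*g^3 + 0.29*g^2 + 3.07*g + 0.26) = -2.856*g^5 - 1.6696*g^4 - 10.4761*g^3 - 3.7208*g^2 - 8.9497*g - 0.741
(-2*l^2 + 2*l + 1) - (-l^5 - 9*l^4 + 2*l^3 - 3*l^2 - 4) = l^5 + 9*l^4 - 2*l^3 + l^2 + 2*l + 5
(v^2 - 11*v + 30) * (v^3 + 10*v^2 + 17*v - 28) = v^5 - v^4 - 63*v^3 + 85*v^2 + 818*v - 840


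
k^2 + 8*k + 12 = (k + 2)*(k + 6)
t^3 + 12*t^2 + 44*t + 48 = (t + 2)*(t + 4)*(t + 6)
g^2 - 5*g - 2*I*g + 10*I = (g - 5)*(g - 2*I)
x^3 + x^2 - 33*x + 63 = (x - 3)^2*(x + 7)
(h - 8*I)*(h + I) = h^2 - 7*I*h + 8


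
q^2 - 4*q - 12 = (q - 6)*(q + 2)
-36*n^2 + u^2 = (-6*n + u)*(6*n + u)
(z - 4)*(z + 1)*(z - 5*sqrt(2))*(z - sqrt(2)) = z^4 - 6*sqrt(2)*z^3 - 3*z^3 + 6*z^2 + 18*sqrt(2)*z^2 - 30*z + 24*sqrt(2)*z - 40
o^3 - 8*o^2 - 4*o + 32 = (o - 8)*(o - 2)*(o + 2)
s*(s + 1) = s^2 + s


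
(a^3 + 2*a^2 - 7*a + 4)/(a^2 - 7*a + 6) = (a^2 + 3*a - 4)/(a - 6)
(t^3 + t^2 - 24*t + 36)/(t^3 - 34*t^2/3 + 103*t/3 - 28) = 3*(t^2 + 4*t - 12)/(3*t^2 - 25*t + 28)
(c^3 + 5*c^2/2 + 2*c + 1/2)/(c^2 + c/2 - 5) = (2*c^3 + 5*c^2 + 4*c + 1)/(2*c^2 + c - 10)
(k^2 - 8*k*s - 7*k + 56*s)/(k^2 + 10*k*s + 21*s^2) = (k^2 - 8*k*s - 7*k + 56*s)/(k^2 + 10*k*s + 21*s^2)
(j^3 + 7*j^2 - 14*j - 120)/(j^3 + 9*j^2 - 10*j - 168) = (j + 5)/(j + 7)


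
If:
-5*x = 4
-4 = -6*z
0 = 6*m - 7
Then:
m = 7/6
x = -4/5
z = 2/3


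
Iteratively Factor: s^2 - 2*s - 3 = (s + 1)*(s - 3)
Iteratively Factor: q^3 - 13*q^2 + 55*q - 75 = (q - 3)*(q^2 - 10*q + 25) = (q - 5)*(q - 3)*(q - 5)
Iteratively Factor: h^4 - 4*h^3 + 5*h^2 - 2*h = (h - 1)*(h^3 - 3*h^2 + 2*h) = (h - 1)^2*(h^2 - 2*h) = h*(h - 1)^2*(h - 2)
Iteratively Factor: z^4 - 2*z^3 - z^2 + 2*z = (z - 2)*(z^3 - z) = (z - 2)*(z + 1)*(z^2 - z) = (z - 2)*(z - 1)*(z + 1)*(z)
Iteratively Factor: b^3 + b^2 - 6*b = (b)*(b^2 + b - 6) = b*(b - 2)*(b + 3)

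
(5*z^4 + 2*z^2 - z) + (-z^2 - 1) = 5*z^4 + z^2 - z - 1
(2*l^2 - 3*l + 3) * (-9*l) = -18*l^3 + 27*l^2 - 27*l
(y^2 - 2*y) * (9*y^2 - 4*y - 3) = 9*y^4 - 22*y^3 + 5*y^2 + 6*y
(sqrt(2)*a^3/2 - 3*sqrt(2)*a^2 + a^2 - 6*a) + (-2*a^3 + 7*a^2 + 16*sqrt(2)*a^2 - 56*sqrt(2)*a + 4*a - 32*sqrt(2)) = -2*a^3 + sqrt(2)*a^3/2 + 8*a^2 + 13*sqrt(2)*a^2 - 56*sqrt(2)*a - 2*a - 32*sqrt(2)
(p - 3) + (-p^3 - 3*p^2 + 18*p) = -p^3 - 3*p^2 + 19*p - 3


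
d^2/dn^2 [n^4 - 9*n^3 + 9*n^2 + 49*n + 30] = 12*n^2 - 54*n + 18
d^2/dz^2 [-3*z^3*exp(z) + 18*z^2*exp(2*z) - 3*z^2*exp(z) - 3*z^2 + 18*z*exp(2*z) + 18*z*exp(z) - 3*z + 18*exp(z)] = -3*z^3*exp(z) + 72*z^2*exp(2*z) - 21*z^2*exp(z) + 216*z*exp(2*z) - 12*z*exp(z) + 108*exp(2*z) + 48*exp(z) - 6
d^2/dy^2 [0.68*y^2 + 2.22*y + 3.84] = 1.36000000000000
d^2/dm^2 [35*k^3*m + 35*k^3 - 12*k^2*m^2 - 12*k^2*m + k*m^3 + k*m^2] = 2*k*(-12*k + 3*m + 1)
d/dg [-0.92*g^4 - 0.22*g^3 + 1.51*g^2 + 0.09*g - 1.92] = -3.68*g^3 - 0.66*g^2 + 3.02*g + 0.09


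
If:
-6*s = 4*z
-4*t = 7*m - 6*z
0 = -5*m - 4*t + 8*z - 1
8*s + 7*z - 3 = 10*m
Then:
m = -13/70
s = -16/35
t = 379/280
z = 24/35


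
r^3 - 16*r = r*(r - 4)*(r + 4)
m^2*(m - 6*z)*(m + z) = m^4 - 5*m^3*z - 6*m^2*z^2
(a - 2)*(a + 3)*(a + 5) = a^3 + 6*a^2 - a - 30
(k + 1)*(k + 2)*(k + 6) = k^3 + 9*k^2 + 20*k + 12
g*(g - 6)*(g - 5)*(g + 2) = g^4 - 9*g^3 + 8*g^2 + 60*g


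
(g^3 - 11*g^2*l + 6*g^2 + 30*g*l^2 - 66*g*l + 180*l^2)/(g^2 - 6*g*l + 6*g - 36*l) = g - 5*l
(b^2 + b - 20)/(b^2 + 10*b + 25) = (b - 4)/(b + 5)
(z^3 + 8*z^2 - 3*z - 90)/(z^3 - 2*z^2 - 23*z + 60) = (z + 6)/(z - 4)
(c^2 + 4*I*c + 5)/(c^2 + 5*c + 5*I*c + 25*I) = (c - I)/(c + 5)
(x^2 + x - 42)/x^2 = (x^2 + x - 42)/x^2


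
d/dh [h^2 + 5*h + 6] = 2*h + 5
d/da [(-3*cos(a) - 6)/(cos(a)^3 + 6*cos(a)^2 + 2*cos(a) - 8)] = -3*(51*cos(a)/2 + 6*cos(2*a) + cos(3*a)/2 + 18)*sin(a)/(cos(a)^3 + 6*cos(a)^2 + 2*cos(a) - 8)^2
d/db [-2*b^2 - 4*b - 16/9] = -4*b - 4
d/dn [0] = 0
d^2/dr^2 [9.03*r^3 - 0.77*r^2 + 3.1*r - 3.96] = 54.18*r - 1.54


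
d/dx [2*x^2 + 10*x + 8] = 4*x + 10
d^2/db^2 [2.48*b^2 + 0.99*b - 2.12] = 4.96000000000000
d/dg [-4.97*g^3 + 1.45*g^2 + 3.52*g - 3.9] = -14.91*g^2 + 2.9*g + 3.52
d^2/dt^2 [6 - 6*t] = 0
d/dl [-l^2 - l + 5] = -2*l - 1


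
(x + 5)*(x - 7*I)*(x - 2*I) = x^3 + 5*x^2 - 9*I*x^2 - 14*x - 45*I*x - 70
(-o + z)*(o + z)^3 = -o^4 - 2*o^3*z + 2*o*z^3 + z^4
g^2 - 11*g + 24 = (g - 8)*(g - 3)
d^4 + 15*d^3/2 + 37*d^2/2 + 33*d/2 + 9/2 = (d + 1/2)*(d + 1)*(d + 3)^2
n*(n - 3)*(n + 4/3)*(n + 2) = n^4 + n^3/3 - 22*n^2/3 - 8*n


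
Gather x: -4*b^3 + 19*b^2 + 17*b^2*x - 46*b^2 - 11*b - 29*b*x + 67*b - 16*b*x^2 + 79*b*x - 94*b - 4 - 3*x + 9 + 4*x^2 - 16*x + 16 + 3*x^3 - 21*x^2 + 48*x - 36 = -4*b^3 - 27*b^2 - 38*b + 3*x^3 + x^2*(-16*b - 17) + x*(17*b^2 + 50*b + 29) - 15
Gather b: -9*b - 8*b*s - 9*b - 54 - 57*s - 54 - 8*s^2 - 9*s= b*(-8*s - 18) - 8*s^2 - 66*s - 108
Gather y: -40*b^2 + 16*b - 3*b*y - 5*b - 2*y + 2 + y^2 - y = -40*b^2 + 11*b + y^2 + y*(-3*b - 3) + 2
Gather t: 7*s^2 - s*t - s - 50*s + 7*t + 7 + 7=7*s^2 - 51*s + t*(7 - s) + 14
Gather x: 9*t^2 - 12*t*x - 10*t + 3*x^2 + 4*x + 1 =9*t^2 - 10*t + 3*x^2 + x*(4 - 12*t) + 1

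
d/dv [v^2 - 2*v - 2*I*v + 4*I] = 2*v - 2 - 2*I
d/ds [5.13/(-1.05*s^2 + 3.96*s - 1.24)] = (10.773*s - 20.3148)/(1.05*s^2 - 3.96*s + 1.24)^2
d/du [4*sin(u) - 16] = 4*cos(u)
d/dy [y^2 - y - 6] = 2*y - 1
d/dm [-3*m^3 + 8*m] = 8 - 9*m^2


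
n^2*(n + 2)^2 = n^4 + 4*n^3 + 4*n^2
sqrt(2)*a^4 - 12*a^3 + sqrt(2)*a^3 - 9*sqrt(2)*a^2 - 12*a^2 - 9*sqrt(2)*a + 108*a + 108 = (a - 3)*(a + 3)*(a - 6*sqrt(2))*(sqrt(2)*a + sqrt(2))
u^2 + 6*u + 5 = (u + 1)*(u + 5)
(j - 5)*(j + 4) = j^2 - j - 20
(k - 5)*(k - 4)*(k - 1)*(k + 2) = k^4 - 8*k^3 + 9*k^2 + 38*k - 40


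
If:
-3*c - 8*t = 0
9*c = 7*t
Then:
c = 0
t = 0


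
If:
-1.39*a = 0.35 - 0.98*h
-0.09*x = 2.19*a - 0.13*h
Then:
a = 0.0231493258712796 - 0.0448740778427881*x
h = 0.389977105062325 - 0.0636479267361994*x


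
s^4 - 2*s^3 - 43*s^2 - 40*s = s*(s - 8)*(s + 1)*(s + 5)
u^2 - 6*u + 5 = (u - 5)*(u - 1)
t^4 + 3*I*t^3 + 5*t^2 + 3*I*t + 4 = (t - I)^2*(t + I)*(t + 4*I)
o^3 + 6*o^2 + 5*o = o*(o + 1)*(o + 5)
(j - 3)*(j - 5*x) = j^2 - 5*j*x - 3*j + 15*x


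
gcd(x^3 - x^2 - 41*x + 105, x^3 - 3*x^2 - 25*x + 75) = x^2 - 8*x + 15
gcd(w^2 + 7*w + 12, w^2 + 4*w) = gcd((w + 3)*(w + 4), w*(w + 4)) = w + 4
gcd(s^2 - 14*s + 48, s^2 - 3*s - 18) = s - 6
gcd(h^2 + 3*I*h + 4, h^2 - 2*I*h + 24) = h + 4*I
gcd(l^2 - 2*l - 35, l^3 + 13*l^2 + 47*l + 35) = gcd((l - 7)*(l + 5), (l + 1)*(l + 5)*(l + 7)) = l + 5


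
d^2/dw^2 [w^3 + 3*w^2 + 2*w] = 6*w + 6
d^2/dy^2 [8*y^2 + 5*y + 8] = 16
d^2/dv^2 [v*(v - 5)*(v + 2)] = 6*v - 6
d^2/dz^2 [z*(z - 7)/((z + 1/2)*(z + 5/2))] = 40*(-32*z^3 - 12*z^2 + 84*z + 89)/(64*z^6 + 576*z^5 + 1968*z^4 + 3168*z^3 + 2460*z^2 + 900*z + 125)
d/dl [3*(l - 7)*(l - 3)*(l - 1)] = 9*l^2 - 66*l + 93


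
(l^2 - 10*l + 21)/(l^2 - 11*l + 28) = (l - 3)/(l - 4)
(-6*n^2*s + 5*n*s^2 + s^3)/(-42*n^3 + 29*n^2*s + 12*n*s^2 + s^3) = s/(7*n + s)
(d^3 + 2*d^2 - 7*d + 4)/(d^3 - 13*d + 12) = (d - 1)/(d - 3)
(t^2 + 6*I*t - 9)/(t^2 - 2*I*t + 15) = (t + 3*I)/(t - 5*I)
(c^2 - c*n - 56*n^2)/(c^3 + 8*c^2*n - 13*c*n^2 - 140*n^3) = (c - 8*n)/(c^2 + c*n - 20*n^2)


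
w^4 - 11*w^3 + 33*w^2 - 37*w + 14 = (w - 7)*(w - 2)*(w - 1)^2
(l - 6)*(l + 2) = l^2 - 4*l - 12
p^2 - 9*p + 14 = (p - 7)*(p - 2)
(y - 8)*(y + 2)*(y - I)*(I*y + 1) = I*y^4 + 2*y^3 - 6*I*y^3 - 12*y^2 - 17*I*y^2 - 32*y + 6*I*y + 16*I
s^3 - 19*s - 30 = (s - 5)*(s + 2)*(s + 3)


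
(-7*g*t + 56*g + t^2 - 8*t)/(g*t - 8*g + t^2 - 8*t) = (-7*g + t)/(g + t)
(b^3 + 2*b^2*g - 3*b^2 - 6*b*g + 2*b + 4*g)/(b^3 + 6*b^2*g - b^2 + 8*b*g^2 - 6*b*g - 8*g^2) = (b - 2)/(b + 4*g)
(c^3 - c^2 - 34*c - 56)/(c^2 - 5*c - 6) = (-c^3 + c^2 + 34*c + 56)/(-c^2 + 5*c + 6)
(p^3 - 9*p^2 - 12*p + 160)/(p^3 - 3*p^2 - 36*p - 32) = (p - 5)/(p + 1)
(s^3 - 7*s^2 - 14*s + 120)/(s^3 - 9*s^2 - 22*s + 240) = (s^2 - s - 20)/(s^2 - 3*s - 40)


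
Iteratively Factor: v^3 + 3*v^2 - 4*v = (v + 4)*(v^2 - v) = v*(v + 4)*(v - 1)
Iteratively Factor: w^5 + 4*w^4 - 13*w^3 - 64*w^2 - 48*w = (w + 3)*(w^4 + w^3 - 16*w^2 - 16*w) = (w + 1)*(w + 3)*(w^3 - 16*w) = (w + 1)*(w + 3)*(w + 4)*(w^2 - 4*w) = (w - 4)*(w + 1)*(w + 3)*(w + 4)*(w)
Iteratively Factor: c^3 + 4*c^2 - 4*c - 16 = (c - 2)*(c^2 + 6*c + 8) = (c - 2)*(c + 4)*(c + 2)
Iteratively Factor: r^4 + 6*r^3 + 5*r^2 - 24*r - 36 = (r - 2)*(r^3 + 8*r^2 + 21*r + 18) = (r - 2)*(r + 3)*(r^2 + 5*r + 6) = (r - 2)*(r + 2)*(r + 3)*(r + 3)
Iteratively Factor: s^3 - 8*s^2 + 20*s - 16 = (s - 2)*(s^2 - 6*s + 8) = (s - 2)^2*(s - 4)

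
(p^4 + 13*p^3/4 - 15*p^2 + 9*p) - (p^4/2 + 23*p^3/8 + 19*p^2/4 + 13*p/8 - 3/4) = p^4/2 + 3*p^3/8 - 79*p^2/4 + 59*p/8 + 3/4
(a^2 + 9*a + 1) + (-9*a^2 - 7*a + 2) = -8*a^2 + 2*a + 3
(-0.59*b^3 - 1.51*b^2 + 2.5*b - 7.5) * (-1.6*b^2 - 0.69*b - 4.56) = 0.944*b^5 + 2.8231*b^4 - 0.2677*b^3 + 17.1606*b^2 - 6.225*b + 34.2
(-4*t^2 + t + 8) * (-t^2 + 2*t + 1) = 4*t^4 - 9*t^3 - 10*t^2 + 17*t + 8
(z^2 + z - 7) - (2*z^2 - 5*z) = -z^2 + 6*z - 7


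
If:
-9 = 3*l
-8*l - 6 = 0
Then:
No Solution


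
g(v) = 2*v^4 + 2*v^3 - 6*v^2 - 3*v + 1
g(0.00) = 1.00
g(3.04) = 163.43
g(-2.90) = 51.92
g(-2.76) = 37.58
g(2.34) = 46.72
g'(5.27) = 1271.30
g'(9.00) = 6207.00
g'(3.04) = 240.73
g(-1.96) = -1.71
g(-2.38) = 11.36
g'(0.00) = -3.00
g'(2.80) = 186.06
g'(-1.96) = -16.67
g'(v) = 8*v^3 + 6*v^2 - 12*v - 3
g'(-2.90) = -112.85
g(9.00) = 14068.00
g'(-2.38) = -48.30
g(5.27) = 1653.95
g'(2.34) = 104.28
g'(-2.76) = -92.37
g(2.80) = 112.40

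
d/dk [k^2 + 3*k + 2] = 2*k + 3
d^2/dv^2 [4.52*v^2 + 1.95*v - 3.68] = 9.04000000000000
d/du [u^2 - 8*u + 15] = 2*u - 8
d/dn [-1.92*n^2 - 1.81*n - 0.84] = -3.84*n - 1.81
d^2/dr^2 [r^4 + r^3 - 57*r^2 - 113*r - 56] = 12*r^2 + 6*r - 114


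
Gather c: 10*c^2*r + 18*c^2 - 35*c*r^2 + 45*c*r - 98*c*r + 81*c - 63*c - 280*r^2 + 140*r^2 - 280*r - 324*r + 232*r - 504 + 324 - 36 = c^2*(10*r + 18) + c*(-35*r^2 - 53*r + 18) - 140*r^2 - 372*r - 216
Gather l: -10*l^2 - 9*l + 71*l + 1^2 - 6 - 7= -10*l^2 + 62*l - 12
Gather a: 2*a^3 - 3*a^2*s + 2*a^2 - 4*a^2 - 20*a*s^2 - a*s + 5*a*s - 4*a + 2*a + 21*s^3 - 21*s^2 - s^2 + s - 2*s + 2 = 2*a^3 + a^2*(-3*s - 2) + a*(-20*s^2 + 4*s - 2) + 21*s^3 - 22*s^2 - s + 2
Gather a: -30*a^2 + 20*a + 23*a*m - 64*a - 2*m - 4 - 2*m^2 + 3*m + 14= -30*a^2 + a*(23*m - 44) - 2*m^2 + m + 10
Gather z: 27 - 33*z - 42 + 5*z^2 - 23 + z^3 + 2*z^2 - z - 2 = z^3 + 7*z^2 - 34*z - 40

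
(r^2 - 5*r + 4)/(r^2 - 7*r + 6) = (r - 4)/(r - 6)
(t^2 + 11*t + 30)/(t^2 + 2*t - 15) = (t + 6)/(t - 3)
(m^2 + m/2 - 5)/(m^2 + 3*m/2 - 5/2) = (m - 2)/(m - 1)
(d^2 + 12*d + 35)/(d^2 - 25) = (d + 7)/(d - 5)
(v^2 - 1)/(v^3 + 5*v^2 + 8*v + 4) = (v - 1)/(v^2 + 4*v + 4)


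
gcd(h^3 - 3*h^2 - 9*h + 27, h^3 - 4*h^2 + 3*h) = h - 3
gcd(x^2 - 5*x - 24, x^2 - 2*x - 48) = x - 8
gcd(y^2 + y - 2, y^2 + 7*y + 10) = y + 2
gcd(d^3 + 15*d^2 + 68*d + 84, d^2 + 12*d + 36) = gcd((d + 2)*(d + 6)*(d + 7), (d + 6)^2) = d + 6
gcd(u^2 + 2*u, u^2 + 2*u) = u^2 + 2*u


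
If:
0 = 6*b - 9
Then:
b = 3/2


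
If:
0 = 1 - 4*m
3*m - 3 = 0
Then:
No Solution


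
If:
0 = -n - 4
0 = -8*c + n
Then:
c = -1/2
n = -4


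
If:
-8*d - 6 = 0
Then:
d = -3/4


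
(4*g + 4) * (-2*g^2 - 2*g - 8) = -8*g^3 - 16*g^2 - 40*g - 32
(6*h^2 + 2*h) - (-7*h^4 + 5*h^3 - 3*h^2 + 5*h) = 7*h^4 - 5*h^3 + 9*h^2 - 3*h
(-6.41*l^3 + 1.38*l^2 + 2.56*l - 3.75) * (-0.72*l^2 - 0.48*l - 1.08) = 4.6152*l^5 + 2.0832*l^4 + 4.4172*l^3 - 0.0192000000000001*l^2 - 0.9648*l + 4.05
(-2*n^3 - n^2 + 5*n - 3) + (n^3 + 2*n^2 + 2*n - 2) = -n^3 + n^2 + 7*n - 5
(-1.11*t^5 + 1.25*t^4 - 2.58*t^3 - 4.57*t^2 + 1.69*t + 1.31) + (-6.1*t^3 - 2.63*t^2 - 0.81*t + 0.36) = -1.11*t^5 + 1.25*t^4 - 8.68*t^3 - 7.2*t^2 + 0.88*t + 1.67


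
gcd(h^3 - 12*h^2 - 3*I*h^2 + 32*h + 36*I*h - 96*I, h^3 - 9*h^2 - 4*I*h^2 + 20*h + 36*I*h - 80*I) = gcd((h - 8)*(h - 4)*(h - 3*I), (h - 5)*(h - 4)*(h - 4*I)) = h - 4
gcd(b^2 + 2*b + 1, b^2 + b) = b + 1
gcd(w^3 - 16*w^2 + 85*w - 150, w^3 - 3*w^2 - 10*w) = w - 5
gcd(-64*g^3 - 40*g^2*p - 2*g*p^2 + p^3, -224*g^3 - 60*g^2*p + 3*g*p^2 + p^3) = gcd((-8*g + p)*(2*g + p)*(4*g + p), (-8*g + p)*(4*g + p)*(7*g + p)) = -32*g^2 - 4*g*p + p^2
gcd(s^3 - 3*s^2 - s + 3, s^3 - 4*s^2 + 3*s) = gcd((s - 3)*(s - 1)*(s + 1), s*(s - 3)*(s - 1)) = s^2 - 4*s + 3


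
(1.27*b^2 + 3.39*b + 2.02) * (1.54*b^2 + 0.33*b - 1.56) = 1.9558*b^4 + 5.6397*b^3 + 2.2483*b^2 - 4.6218*b - 3.1512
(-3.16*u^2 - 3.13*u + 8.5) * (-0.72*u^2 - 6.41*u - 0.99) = 2.2752*u^4 + 22.5092*u^3 + 17.0717*u^2 - 51.3863*u - 8.415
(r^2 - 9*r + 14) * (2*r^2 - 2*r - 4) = 2*r^4 - 20*r^3 + 42*r^2 + 8*r - 56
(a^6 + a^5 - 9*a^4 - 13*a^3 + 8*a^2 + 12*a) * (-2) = -2*a^6 - 2*a^5 + 18*a^4 + 26*a^3 - 16*a^2 - 24*a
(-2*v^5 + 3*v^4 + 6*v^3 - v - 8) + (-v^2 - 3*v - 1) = -2*v^5 + 3*v^4 + 6*v^3 - v^2 - 4*v - 9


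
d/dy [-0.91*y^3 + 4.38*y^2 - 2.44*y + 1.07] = -2.73*y^2 + 8.76*y - 2.44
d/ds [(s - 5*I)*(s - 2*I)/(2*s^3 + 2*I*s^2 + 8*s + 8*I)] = (-s^2 + 10*I*s - 17)/(2*(s^4 + 6*I*s^3 - 13*s^2 - 12*I*s + 4))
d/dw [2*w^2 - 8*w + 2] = 4*w - 8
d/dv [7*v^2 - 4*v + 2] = 14*v - 4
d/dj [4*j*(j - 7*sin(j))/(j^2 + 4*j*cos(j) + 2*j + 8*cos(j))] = 4*(4*j^3*sin(j) - 7*j^3*cos(j) + 15*j^2*sin(j) - 10*j^2*cos(j) - 26*j^2 + 16*j*cos(j) - 56*j - 28*sin(2*j))/((j + 2)^2*(j + 4*cos(j))^2)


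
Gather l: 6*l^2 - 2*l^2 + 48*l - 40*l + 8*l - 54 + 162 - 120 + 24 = 4*l^2 + 16*l + 12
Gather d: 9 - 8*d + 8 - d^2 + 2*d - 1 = -d^2 - 6*d + 16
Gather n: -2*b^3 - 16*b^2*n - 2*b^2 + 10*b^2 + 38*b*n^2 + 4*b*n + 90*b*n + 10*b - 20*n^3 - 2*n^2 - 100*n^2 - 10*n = -2*b^3 + 8*b^2 + 10*b - 20*n^3 + n^2*(38*b - 102) + n*(-16*b^2 + 94*b - 10)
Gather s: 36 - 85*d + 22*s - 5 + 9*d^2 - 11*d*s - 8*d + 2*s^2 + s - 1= 9*d^2 - 93*d + 2*s^2 + s*(23 - 11*d) + 30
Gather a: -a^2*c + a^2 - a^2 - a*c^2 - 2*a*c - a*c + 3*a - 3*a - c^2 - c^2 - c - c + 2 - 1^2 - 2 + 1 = -a^2*c + a*(-c^2 - 3*c) - 2*c^2 - 2*c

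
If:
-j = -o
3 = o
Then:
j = 3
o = 3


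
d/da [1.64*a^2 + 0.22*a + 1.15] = 3.28*a + 0.22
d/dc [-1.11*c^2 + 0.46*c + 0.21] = 0.46 - 2.22*c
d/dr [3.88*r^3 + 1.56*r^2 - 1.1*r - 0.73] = 11.64*r^2 + 3.12*r - 1.1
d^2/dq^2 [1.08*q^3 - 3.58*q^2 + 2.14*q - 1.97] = 6.48*q - 7.16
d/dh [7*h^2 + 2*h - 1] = 14*h + 2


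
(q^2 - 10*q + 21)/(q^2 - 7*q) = (q - 3)/q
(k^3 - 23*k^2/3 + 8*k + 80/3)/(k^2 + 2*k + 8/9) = 3*(k^2 - 9*k + 20)/(3*k + 2)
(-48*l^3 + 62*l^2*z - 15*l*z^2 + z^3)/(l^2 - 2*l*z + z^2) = (48*l^2 - 14*l*z + z^2)/(-l + z)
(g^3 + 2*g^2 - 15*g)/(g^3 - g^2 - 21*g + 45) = g/(g - 3)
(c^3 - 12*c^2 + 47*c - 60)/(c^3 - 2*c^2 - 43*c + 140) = (c - 3)/(c + 7)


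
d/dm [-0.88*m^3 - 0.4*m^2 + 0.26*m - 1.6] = -2.64*m^2 - 0.8*m + 0.26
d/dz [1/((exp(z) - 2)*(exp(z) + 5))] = (-2*exp(z) - 3)*exp(z)/(exp(4*z) + 6*exp(3*z) - 11*exp(2*z) - 60*exp(z) + 100)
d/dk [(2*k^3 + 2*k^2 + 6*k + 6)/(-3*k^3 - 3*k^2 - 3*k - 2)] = 2*(12*k^3 + 27*k^2 + 14*k + 3)/(9*k^6 + 18*k^5 + 27*k^4 + 30*k^3 + 21*k^2 + 12*k + 4)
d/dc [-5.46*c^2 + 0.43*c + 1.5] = 0.43 - 10.92*c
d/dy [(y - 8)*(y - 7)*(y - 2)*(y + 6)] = 4*y^3 - 33*y^2 - 32*y + 404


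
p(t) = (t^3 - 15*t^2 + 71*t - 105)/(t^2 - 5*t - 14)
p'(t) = (5 - 2*t)*(t^3 - 15*t^2 + 71*t - 105)/(t^2 - 5*t - 14)^2 + (3*t^2 - 30*t + 71)/(t^2 - 5*t - 14)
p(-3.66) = -34.74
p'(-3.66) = -11.70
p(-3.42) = -38.07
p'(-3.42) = -16.36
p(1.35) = 1.80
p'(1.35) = -2.12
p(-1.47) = 54.57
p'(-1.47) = -123.60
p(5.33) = 0.10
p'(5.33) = 0.35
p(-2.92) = -50.96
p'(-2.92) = -40.35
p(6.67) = 0.71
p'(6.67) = 0.53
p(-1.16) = 30.51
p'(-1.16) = -48.60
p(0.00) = 7.50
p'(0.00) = -7.75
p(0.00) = 7.50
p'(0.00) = -7.75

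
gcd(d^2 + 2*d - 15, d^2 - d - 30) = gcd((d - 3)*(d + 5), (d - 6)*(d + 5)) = d + 5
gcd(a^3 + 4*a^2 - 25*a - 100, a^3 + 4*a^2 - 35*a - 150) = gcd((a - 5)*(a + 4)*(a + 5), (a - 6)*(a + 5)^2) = a + 5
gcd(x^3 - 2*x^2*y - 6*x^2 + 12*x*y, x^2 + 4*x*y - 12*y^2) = x - 2*y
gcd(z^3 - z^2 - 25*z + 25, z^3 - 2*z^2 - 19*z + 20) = z^2 - 6*z + 5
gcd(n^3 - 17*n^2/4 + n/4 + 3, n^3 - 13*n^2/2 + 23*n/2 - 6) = n^2 - 5*n + 4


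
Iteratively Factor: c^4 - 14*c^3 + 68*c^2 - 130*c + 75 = (c - 5)*(c^3 - 9*c^2 + 23*c - 15) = (c - 5)*(c - 1)*(c^2 - 8*c + 15) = (c - 5)*(c - 3)*(c - 1)*(c - 5)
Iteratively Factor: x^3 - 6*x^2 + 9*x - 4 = (x - 4)*(x^2 - 2*x + 1) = (x - 4)*(x - 1)*(x - 1)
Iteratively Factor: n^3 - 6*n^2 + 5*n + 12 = (n - 4)*(n^2 - 2*n - 3) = (n - 4)*(n + 1)*(n - 3)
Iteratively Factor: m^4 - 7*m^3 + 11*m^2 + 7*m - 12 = (m + 1)*(m^3 - 8*m^2 + 19*m - 12) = (m - 4)*(m + 1)*(m^2 - 4*m + 3) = (m - 4)*(m - 3)*(m + 1)*(m - 1)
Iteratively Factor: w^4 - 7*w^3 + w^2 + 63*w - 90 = (w - 2)*(w^3 - 5*w^2 - 9*w + 45) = (w - 5)*(w - 2)*(w^2 - 9) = (w - 5)*(w - 2)*(w + 3)*(w - 3)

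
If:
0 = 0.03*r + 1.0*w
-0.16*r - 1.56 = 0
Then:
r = -9.75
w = 0.29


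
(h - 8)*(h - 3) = h^2 - 11*h + 24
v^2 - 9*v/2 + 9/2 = (v - 3)*(v - 3/2)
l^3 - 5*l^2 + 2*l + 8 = (l - 4)*(l - 2)*(l + 1)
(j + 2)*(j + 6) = j^2 + 8*j + 12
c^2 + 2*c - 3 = (c - 1)*(c + 3)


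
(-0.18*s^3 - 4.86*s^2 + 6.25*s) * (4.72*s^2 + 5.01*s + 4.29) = -0.8496*s^5 - 23.841*s^4 + 4.3792*s^3 + 10.4631*s^2 + 26.8125*s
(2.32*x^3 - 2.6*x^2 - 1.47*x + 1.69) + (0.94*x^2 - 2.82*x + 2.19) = 2.32*x^3 - 1.66*x^2 - 4.29*x + 3.88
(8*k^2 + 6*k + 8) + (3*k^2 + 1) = 11*k^2 + 6*k + 9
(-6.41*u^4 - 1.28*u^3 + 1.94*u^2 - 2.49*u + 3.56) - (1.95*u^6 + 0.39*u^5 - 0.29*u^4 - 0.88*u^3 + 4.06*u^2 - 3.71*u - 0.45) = -1.95*u^6 - 0.39*u^5 - 6.12*u^4 - 0.4*u^3 - 2.12*u^2 + 1.22*u + 4.01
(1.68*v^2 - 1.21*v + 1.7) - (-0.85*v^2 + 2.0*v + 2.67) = 2.53*v^2 - 3.21*v - 0.97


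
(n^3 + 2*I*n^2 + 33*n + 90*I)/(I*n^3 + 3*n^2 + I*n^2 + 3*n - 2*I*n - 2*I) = (-I*n^3 + 2*n^2 - 33*I*n + 90)/(n^3 + n^2*(1 - 3*I) - n*(2 + 3*I) - 2)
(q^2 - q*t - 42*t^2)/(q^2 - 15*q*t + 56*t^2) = (q + 6*t)/(q - 8*t)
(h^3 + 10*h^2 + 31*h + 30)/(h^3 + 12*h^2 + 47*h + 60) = (h + 2)/(h + 4)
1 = 1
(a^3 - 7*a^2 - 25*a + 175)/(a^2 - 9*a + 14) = (a^2 - 25)/(a - 2)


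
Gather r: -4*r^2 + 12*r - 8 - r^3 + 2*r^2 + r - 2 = -r^3 - 2*r^2 + 13*r - 10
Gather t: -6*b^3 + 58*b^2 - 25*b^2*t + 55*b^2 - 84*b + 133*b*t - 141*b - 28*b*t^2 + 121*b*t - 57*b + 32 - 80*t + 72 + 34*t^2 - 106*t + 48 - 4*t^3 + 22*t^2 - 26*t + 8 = -6*b^3 + 113*b^2 - 282*b - 4*t^3 + t^2*(56 - 28*b) + t*(-25*b^2 + 254*b - 212) + 160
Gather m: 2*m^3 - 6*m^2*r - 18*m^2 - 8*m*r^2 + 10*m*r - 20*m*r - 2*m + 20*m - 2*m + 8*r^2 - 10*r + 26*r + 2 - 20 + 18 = 2*m^3 + m^2*(-6*r - 18) + m*(-8*r^2 - 10*r + 16) + 8*r^2 + 16*r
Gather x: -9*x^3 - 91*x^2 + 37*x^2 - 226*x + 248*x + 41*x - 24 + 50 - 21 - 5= -9*x^3 - 54*x^2 + 63*x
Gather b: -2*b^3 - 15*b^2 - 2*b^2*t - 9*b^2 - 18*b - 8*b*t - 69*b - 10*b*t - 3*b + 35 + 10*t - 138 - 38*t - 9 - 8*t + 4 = -2*b^3 + b^2*(-2*t - 24) + b*(-18*t - 90) - 36*t - 108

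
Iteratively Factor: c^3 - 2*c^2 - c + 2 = (c + 1)*(c^2 - 3*c + 2) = (c - 1)*(c + 1)*(c - 2)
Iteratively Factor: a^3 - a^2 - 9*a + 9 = (a - 1)*(a^2 - 9) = (a - 1)*(a + 3)*(a - 3)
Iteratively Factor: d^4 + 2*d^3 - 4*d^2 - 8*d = (d - 2)*(d^3 + 4*d^2 + 4*d) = (d - 2)*(d + 2)*(d^2 + 2*d) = d*(d - 2)*(d + 2)*(d + 2)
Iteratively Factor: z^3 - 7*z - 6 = (z - 3)*(z^2 + 3*z + 2) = (z - 3)*(z + 1)*(z + 2)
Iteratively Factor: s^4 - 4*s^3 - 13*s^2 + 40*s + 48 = (s + 3)*(s^3 - 7*s^2 + 8*s + 16) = (s - 4)*(s + 3)*(s^2 - 3*s - 4) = (s - 4)*(s + 1)*(s + 3)*(s - 4)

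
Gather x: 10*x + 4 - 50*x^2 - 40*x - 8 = -50*x^2 - 30*x - 4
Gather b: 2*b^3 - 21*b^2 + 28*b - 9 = 2*b^3 - 21*b^2 + 28*b - 9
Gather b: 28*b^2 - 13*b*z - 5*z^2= 28*b^2 - 13*b*z - 5*z^2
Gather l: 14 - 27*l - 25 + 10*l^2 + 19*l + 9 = 10*l^2 - 8*l - 2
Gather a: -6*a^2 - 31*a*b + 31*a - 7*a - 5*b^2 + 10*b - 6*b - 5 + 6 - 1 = -6*a^2 + a*(24 - 31*b) - 5*b^2 + 4*b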